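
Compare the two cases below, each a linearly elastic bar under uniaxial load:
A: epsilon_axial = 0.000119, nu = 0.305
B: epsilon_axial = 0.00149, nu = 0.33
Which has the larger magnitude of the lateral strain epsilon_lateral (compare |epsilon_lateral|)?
Model: a linearly elastic bar under uniaxial load, so epsilon_lateral = -nu·epsilon_axial (SI units).
  A: epsilon_lateral = -(0.305 × 0.000119) = -3.63 × 10⁻⁵
  B: epsilon_lateral = -(0.33 × 0.00149) = -0.0004917
|epsilon_lateral|: A = 3.63 × 10⁻⁵, B = 0.0004917, so B is larger in magnitude.
Final answer: B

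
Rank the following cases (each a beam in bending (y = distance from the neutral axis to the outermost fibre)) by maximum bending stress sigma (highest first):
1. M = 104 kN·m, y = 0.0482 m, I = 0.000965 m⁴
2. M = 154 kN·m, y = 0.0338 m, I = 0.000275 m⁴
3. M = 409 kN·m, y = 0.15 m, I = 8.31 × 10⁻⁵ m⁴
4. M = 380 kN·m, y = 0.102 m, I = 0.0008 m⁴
Model: a beam in bending (y = distance from the neutral axis to the outermost fibre), so sigma = (M·y) / I (SI units).
  Case 1: sigma = (104000 × 0.0482) / 0.000965 = 5.195 × 10⁶ Pa = 5.195 MPa
  Case 2: sigma = (154000 × 0.0338) / 0.000275 = 1.893 × 10⁷ Pa = 18.93 MPa
  Case 3: sigma = (409000 × 0.15) / (8.31 × 10⁻⁵) = 7.383 × 10⁸ Pa = 738.3 MPa
  Case 4: sigma = (380000 × 0.102) / 0.0008 = 4.845 × 10⁷ Pa = 48.45 MPa
Ordering: 738.3 MPa (case 3) > 48.45 MPa (case 4) > 18.93 MPa (case 2) > 5.195 MPa (case 1)
Final answer: 3, 4, 2, 1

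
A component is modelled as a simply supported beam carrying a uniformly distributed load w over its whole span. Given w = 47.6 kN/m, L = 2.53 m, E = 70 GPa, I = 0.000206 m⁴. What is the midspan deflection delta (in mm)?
Model: a simply supported beam carrying a uniformly distributed load w over its whole span, so delta = (5·w·L^4) / (384·E·I).
Convert to SI units:
  w = 47.6 kN/m = 47600 N/m
  E = 70 GPa = 7 × 10¹⁰ Pa
Substitute:
  delta = (5 × 47600 × 2.53^4) / (384 × (7 × 10¹⁰) × 0.000206)
  delta = 0.001761 m
Convert: delta = 0.001761 m = 1.761 mm
Final answer: delta = 1.761 mm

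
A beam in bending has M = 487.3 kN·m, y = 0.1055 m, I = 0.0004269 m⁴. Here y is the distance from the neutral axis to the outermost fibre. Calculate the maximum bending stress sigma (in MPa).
Model: a beam in bending, so sigma = (M·y) / I.
Convert to SI units:
  M = 487.3 kN·m = 487300 N·m
Substitute:
  sigma = (487300 × 0.1055) / 0.0004269
  sigma = 1.204 × 10⁸ Pa
Convert: sigma = 1.204 × 10⁸ Pa = 120.4 MPa
Final answer: sigma = 120.4 MPa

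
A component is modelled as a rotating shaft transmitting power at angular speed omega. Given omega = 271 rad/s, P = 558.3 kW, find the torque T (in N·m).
Model: a rotating shaft transmitting power at angular speed omega, so P = T·omega.
Solve for T: T = P / omega.
Convert to SI units:
  P = 558.3 kW = 558300 W
Substitute:
  T = 558300 / 271
  T = 2060 N·m
Final answer: T = 2060 N·m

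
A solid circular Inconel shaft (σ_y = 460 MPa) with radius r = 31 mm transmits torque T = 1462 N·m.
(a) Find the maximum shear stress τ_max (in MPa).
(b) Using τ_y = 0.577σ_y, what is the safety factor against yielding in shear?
(a) For a solid circular shaft, τ_max = T·r/J with J = π·r^4/2, i.e. τ_max = 2·T / (π·r^3). Convert r = 31 mm = 0.031 m.
  τ_max = (2 × 1462) / (π × 0.031^3) = 3.124 × 10⁷ Pa = 31.24 MPa
(b) τ_y = 0.577 × 460 = 265.42 MPa
  SF = τ_y/τ_max = 265.42 / 31.24 = 8.496
Final answer: (a) τ_max = 31.24 MPa, (b) SF = 8.496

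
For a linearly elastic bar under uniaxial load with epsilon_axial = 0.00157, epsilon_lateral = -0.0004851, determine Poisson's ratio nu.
Model: a linearly elastic bar under uniaxial load, so epsilon_lateral = -nu·epsilon_axial.
Solve for nu: nu = -epsilon_lateral / epsilon_axial.
Substitute:
  nu = -(-0.0004851) / 0.00157
  nu = 0.309
Final answer: nu = 0.309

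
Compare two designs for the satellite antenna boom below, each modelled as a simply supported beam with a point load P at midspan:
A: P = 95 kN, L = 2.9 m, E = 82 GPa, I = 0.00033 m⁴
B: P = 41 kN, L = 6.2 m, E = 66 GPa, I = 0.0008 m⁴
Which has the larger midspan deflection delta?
Model: a simply supported beam with a point load P at midspan, so delta = (P·L^3) / (48·E·I) (SI units).
  A: delta = (95000 × 2.9^3) / (48 × (8.2 × 10¹⁰) × 0.00033) = 0.001784 m = 1.784 mm
  B: delta = (41000 × 6.2^3) / (48 × (6.6 × 10¹⁰) × 0.0008) = 0.003856 m = 3.856 mm
3.856 mm > 1.784 mm, so B is larger.
Final answer: B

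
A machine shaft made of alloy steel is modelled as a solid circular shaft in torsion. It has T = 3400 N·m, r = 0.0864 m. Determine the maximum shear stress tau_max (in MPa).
Model: a solid circular shaft in torsion, so tau_max = (2·T) / (π·r^3).
Substitute:
  tau_max = (2 × 3400) / (π × 0.0864^3)
  tau_max = 3.356 × 10⁶ Pa
Convert: tau_max = 3.356 × 10⁶ Pa = 3.356 MPa
Final answer: tau_max = 3.356 MPa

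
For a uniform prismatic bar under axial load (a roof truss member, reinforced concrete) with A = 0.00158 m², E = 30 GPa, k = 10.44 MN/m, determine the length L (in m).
Model: a uniform prismatic bar under axial load, so k = (A·E) / L.
Solve for L: L = (A·E) / k.
Convert to SI units:
  E = 30 GPa = 3 × 10¹⁰ Pa
  k = 10.44 MN/m = 1.044 × 10⁷ N/m
Substitute:
  L = (0.00158 × (3 × 10¹⁰)) / (1.044 × 10⁷)
  L = 4.54 m
Final answer: L = 4.54 m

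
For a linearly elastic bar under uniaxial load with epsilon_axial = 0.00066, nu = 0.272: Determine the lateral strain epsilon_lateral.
Model: a linearly elastic bar under uniaxial load, so epsilon_lateral = -nu·epsilon_axial.
Substitute:
  epsilon_lateral = -(0.272 × 0.00066)
  epsilon_lateral = -0.0001795
Final answer: epsilon_lateral = -0.0001795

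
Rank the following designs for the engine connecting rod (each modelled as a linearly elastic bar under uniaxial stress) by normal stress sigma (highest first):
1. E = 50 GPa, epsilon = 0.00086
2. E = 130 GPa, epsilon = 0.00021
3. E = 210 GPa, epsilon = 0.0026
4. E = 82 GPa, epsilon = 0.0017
Model: a linearly elastic bar under uniaxial stress, so sigma = E·epsilon (SI units).
  Case 1: sigma = (5 × 10¹⁰) × 0.00086 = 4.3 × 10⁷ Pa = 43 MPa
  Case 2: sigma = (1.3 × 10¹¹) × 0.00021 = 2.73 × 10⁷ Pa = 27.3 MPa
  Case 3: sigma = (2.1 × 10¹¹) × 0.0026 = 5.46 × 10⁸ Pa = 546 MPa
  Case 4: sigma = (8.2 × 10¹⁰) × 0.0017 = 1.394 × 10⁸ Pa = 139.4 MPa
Ordering: 546 MPa (case 3) > 139.4 MPa (case 4) > 43 MPa (case 1) > 27.3 MPa (case 2)
Final answer: 3, 4, 1, 2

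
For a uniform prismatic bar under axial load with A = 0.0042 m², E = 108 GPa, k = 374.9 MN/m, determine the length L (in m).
Model: a uniform prismatic bar under axial load, so k = (A·E) / L.
Solve for L: L = (A·E) / k.
Convert to SI units:
  E = 108 GPa = 1.08 × 10¹¹ Pa
  k = 374.9 MN/m = 3.749 × 10⁸ N/m
Substitute:
  L = (0.0042 × (1.08 × 10¹¹)) / (3.749 × 10⁸)
  L = 1.21 m
Final answer: L = 1.21 m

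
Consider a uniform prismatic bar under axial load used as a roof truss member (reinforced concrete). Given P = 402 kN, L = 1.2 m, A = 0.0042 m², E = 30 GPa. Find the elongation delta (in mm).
Model: a uniform prismatic bar under axial load, so delta = (P·L) / (A·E).
Convert to SI units:
  P = 402 kN = 402000 N
  E = 30 GPa = 3 × 10¹⁰ Pa
Substitute:
  delta = (402000 × 1.2) / (0.0042 × (3 × 10¹⁰))
  delta = 0.003829 m
Convert: delta = 0.003829 m = 3.829 mm
Final answer: delta = 3.829 mm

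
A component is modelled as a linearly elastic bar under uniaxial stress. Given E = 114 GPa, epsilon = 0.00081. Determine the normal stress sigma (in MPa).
Model: a linearly elastic bar under uniaxial stress, so sigma = E·epsilon.
Convert to SI units:
  E = 114 GPa = 1.14 × 10¹¹ Pa
Substitute:
  sigma = (1.14 × 10¹¹) × 0.00081
  sigma = 9.234 × 10⁷ Pa
Convert: sigma = 9.234 × 10⁷ Pa = 92.34 MPa
Final answer: sigma = 92.34 MPa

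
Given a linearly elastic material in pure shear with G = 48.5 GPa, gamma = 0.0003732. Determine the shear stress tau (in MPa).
Model: a linearly elastic material in pure shear, so tau = G·gamma.
Convert to SI units:
  G = 48.5 GPa = 4.85 × 10¹⁰ Pa
Substitute:
  tau = (4.85 × 10¹⁰) × 0.0003732
  tau = 1.81 × 10⁷ Pa
Convert: tau = 1.81 × 10⁷ Pa = 18.1 MPa
Final answer: tau = 18.1 MPa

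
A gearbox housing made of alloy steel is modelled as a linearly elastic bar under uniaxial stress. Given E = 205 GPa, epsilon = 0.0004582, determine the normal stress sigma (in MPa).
Model: a linearly elastic bar under uniaxial stress, so epsilon = sigma / E.
Solve for sigma: sigma = epsilon·E.
Convert to SI units:
  E = 205 GPa = 2.05 × 10¹¹ Pa
Substitute:
  sigma = 0.0004582 × (2.05 × 10¹¹)
  sigma = 9.393 × 10⁷ Pa
Convert: sigma = 9.393 × 10⁷ Pa = 93.93 MPa
Final answer: sigma = 93.93 MPa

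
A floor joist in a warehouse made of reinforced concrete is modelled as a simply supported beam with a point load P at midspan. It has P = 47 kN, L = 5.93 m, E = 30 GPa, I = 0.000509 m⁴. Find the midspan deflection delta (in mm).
Model: a simply supported beam with a point load P at midspan, so delta = (P·L^3) / (48·E·I).
Convert to SI units:
  P = 47 kN = 47000 N
  E = 30 GPa = 3 × 10¹⁰ Pa
Substitute:
  delta = (47000 × 5.93^3) / (48 × (3 × 10¹⁰) × 0.000509)
  delta = 0.01337 m
Convert: delta = 0.01337 m = 13.37 mm
Final answer: delta = 13.37 mm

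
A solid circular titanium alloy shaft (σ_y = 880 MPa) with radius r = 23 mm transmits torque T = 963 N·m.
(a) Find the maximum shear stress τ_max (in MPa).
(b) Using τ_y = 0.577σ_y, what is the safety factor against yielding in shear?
(a) For a solid circular shaft, τ_max = T·r/J with J = π·r^4/2, i.e. τ_max = 2·T / (π·r^3). Convert r = 23 mm = 0.023 m.
  τ_max = (2 × 963) / (π × 0.023^3) = 5.039 × 10⁷ Pa = 50.39 MPa
(b) τ_y = 0.577 × 880 = 507.76 MPa
  SF = τ_y/τ_max = 507.76 / 50.39 = 10.08
Final answer: (a) τ_max = 50.39 MPa, (b) SF = 10.08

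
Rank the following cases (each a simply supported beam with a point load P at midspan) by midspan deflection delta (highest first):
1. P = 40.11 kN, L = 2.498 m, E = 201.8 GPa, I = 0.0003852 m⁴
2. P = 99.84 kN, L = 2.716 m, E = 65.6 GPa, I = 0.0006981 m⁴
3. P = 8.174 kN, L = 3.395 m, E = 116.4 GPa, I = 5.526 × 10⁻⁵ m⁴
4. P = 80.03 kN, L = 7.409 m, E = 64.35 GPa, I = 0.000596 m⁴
Model: a simply supported beam with a point load P at midspan, so delta = (P·L^3) / (48·E·I) (SI units).
  Case 1: delta = (40110 × 2.498^3) / (48 × (2.018 × 10¹¹) × 0.0003852) = 0.0001676 m = 0.1676 mm
  Case 2: delta = (99840 × 2.716^3) / (48 × (6.56 × 10¹⁰) × 0.0006981) = 0.00091 m = 0.91 mm
  Case 3: delta = (8174 × 3.395^3) / (48 × (1.164 × 10¹¹) × (5.526 × 10⁻⁵)) = 0.001036 m = 1.036 mm
  Case 4: delta = (80030 × 7.409^3) / (48 × (6.435 × 10¹⁰) × 0.000596) = 0.01768 m = 17.68 mm
Ordering: 17.68 mm (case 4) > 1.036 mm (case 3) > 0.91 mm (case 2) > 0.1676 mm (case 1)
Final answer: 4, 3, 2, 1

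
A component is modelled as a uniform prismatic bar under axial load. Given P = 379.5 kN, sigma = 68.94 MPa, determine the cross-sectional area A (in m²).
Model: a uniform prismatic bar under axial load, so sigma = P / A.
Solve for A: A = P / sigma.
Convert to SI units:
  P = 379.5 kN = 379500 N
  sigma = 68.94 MPa = 6.894 × 10⁷ Pa
Substitute:
  A = 379500 / (6.894 × 10⁷)
  A = 0.005505 m²
Final answer: A = 0.005505 m²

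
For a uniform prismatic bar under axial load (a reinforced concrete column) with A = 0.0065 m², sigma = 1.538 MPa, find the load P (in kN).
Model: a uniform prismatic bar under axial load, so sigma = P / A.
Solve for P: P = sigma·A.
Convert to SI units:
  sigma = 1.538 MPa = 1.538 × 10⁶ Pa
Substitute:
  P = (1.538 × 10⁶) × 0.0065
  P = 9997 N
Convert: P = 9997 N = 9.997 kN
Final answer: P = 9.997 kN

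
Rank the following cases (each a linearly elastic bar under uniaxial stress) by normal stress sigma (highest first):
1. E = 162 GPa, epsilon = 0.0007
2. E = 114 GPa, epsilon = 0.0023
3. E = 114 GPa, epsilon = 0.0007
Model: a linearly elastic bar under uniaxial stress, so sigma = E·epsilon (SI units).
  Case 1: sigma = (1.62 × 10¹¹) × 0.0007 = 1.134 × 10⁸ Pa = 113.4 MPa
  Case 2: sigma = (1.14 × 10¹¹) × 0.0023 = 2.622 × 10⁸ Pa = 262.2 MPa
  Case 3: sigma = (1.14 × 10¹¹) × 0.0007 = 7.98 × 10⁷ Pa = 79.8 MPa
Ordering: 262.2 MPa (case 2) > 113.4 MPa (case 1) > 79.8 MPa (case 3)
Final answer: 2, 1, 3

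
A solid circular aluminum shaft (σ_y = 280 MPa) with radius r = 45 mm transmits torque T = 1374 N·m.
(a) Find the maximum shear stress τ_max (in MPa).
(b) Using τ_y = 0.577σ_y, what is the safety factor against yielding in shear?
(a) For a solid circular shaft, τ_max = T·r/J with J = π·r^4/2, i.e. τ_max = 2·T / (π·r^3). Convert r = 45 mm = 0.045 m.
  τ_max = (2 × 1374) / (π × 0.045^3) = 9.599 × 10⁶ Pa = 9.599 MPa
(b) τ_y = 0.577 × 280 = 161.56 MPa
  SF = τ_y/τ_max = 161.56 / 9.599 = 16.83
Final answer: (a) τ_max = 9.599 MPa, (b) SF = 16.83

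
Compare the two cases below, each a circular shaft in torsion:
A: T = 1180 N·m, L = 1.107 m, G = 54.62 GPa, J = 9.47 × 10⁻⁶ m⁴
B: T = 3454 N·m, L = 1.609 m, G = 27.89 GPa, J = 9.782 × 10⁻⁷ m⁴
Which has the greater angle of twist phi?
Model: a circular shaft in torsion, so phi = (T·L) / (G·J) (SI units).
  A: phi = (1180 × 1.107) / ((5.462 × 10¹⁰) × (9.47 × 10⁻⁶)) = 0.002525 rad = 0.1447°
  B: phi = (3454 × 1.609) / ((2.789 × 10¹⁰) × (9.782 × 10⁻⁷)) = 0.2037 rad = 11.67°
11.67° > 0.1447°, so B is larger.
Final answer: B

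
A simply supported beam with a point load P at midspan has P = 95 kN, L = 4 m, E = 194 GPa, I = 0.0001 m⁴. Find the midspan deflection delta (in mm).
Model: a simply supported beam with a point load P at midspan, so delta = (P·L^3) / (48·E·I).
Convert to SI units:
  P = 95 kN = 95000 N
  E = 194 GPa = 1.94 × 10¹¹ Pa
Substitute:
  delta = (95000 × 4^3) / (48 × (1.94 × 10¹¹) × 0.0001)
  delta = 0.006529 m
Convert: delta = 0.006529 m = 6.529 mm
Final answer: delta = 6.529 mm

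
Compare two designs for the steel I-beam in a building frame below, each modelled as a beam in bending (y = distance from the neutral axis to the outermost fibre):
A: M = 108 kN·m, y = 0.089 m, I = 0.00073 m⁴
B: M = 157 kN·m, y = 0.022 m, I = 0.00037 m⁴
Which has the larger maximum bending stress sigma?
Model: a beam in bending (y = distance from the neutral axis to the outermost fibre), so sigma = (M·y) / I (SI units).
  A: sigma = (108000 × 0.089) / 0.00073 = 1.317 × 10⁷ Pa = 13.17 MPa
  B: sigma = (157000 × 0.022) / 0.00037 = 9.335 × 10⁶ Pa = 9.335 MPa
13.17 MPa > 9.335 MPa, so A is larger.
Final answer: A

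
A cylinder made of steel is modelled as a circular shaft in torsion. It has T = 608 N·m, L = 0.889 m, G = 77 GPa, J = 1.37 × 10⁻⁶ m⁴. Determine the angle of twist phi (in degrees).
Model: a circular shaft in torsion, so phi = (T·L) / (G·J).
Convert to SI units:
  G = 77 GPa = 7.7 × 10¹⁰ Pa
Substitute:
  phi = (608 × 0.889) / ((7.7 × 10¹⁰) × (1.37 × 10⁻⁶))
  phi = 0.005124 rad
Convert to degrees: phi = 0.005124 × 180/π = 0.2936°
Final answer: phi = 0.2936°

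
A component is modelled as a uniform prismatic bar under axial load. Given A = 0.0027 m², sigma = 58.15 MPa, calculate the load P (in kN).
Model: a uniform prismatic bar under axial load, so sigma = P / A.
Solve for P: P = sigma·A.
Convert to SI units:
  sigma = 58.15 MPa = 5.815 × 10⁷ Pa
Substitute:
  P = (5.815 × 10⁷) × 0.0027
  P = 157000 N
Convert: P = 157000 N = 157 kN
Final answer: P = 157 kN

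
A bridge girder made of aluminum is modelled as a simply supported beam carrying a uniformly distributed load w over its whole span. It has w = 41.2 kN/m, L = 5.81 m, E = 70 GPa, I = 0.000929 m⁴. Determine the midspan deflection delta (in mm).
Model: a simply supported beam carrying a uniformly distributed load w over its whole span, so delta = (5·w·L^4) / (384·E·I).
Convert to SI units:
  w = 41.2 kN/m = 41200 N/m
  E = 70 GPa = 7 × 10¹⁰ Pa
Substitute:
  delta = (5 × 41200 × 5.81^4) / (384 × (7 × 10¹⁰) × 0.000929)
  delta = 0.0094 m
Convert: delta = 0.0094 m = 9.4 mm
Final answer: delta = 9.4 mm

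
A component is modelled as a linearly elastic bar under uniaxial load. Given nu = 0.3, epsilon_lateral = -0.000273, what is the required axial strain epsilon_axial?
Model: a linearly elastic bar under uniaxial load, so epsilon_lateral = -nu·epsilon_axial.
Solve for epsilon_axial: epsilon_axial = -epsilon_lateral / nu.
Substitute:
  epsilon_axial = -(-0.000273) / 0.3
  epsilon_axial = 0.00091
Final answer: epsilon_axial = 0.00091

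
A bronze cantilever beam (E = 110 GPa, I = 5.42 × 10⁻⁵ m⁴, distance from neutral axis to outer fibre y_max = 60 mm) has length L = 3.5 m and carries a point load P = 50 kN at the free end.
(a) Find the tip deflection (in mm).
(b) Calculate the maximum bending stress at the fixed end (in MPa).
(a) Tip deflection of a cantilever with an end point load: δ = P·L^3 / (3·E·I). Convert P = 50 kN = 50000 N, E = 110 GPa = 1.1 × 10¹¹ Pa.
  δ = (50000 × 3.5^3) / (3 × (1.1 × 10¹¹) × (5.42 × 10⁻⁵)) = 0.1199 m = 119.9 mm
(b) Maximum bending moment at the fixed end: M = P·L = 50000 × 3.5 = 175000 N·m. Convert y_max = 60 mm = 0.06 m.
  σ = M·y_max / I = (175000 × 0.06) / (5.42 × 10⁻⁵) = 1.937 × 10⁸ Pa = 193.7 MPa
Final answer: (a) δ = 119.9 mm, (b) σ = 193.7 MPa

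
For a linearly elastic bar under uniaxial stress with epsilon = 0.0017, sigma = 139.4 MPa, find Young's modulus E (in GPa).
Model: a linearly elastic bar under uniaxial stress, so sigma = E·epsilon.
Solve for E: E = sigma / epsilon.
Convert to SI units:
  sigma = 139.4 MPa = 1.394 × 10⁸ Pa
Substitute:
  E = (1.394 × 10⁸) / 0.0017
  E = 8.2 × 10¹⁰ Pa
Convert: E = 8.2 × 10¹⁰ Pa = 82 GPa
Final answer: E = 82 GPa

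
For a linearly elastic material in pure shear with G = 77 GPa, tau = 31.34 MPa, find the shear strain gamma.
Model: a linearly elastic material in pure shear, so tau = G·gamma.
Solve for gamma: gamma = tau / G.
Convert to SI units:
  G = 77 GPa = 7.7 × 10¹⁰ Pa
  tau = 31.34 MPa = 3.134 × 10⁷ Pa
Substitute:
  gamma = (3.134 × 10⁷) / (7.7 × 10¹⁰)
  gamma = 0.000407
Final answer: gamma = 0.000407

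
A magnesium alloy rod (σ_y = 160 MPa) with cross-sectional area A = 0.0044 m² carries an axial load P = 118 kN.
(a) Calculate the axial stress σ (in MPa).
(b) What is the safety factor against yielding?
(a) Axial stress σ = P/A. Convert P = 118 kN = 118000 N.
  σ = 118000 / 0.0044 = 2.682 × 10⁷ Pa = 26.82 MPa
(b) Safety factor SF = σ_y/σ = 160 / 26.82 = 5.966
Final answer: (a) σ = 26.82 MPa, (b) SF = 5.966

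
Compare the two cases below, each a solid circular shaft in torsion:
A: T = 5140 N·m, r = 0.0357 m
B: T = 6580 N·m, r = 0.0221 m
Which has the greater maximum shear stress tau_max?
Model: a solid circular shaft in torsion, so tau_max = (2·T) / (π·r^3) (SI units).
  A: tau_max = (2 × 5140) / (π × 0.0357^3) = 7.192 × 10⁷ Pa = 71.92 MPa
  B: tau_max = (2 × 6580) / (π × 0.0221^3) = 3.881 × 10⁸ Pa = 388.1 MPa
388.1 MPa > 71.92 MPa, so B is larger.
Final answer: B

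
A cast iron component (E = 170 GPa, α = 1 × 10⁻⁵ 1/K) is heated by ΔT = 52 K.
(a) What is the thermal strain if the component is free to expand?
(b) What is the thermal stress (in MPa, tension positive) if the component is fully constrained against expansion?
(a) Free thermal strain ε_th = α·ΔT = (1 × 10⁻⁵) × 52 = 0.00052
(b) Fully constrained, the expansion is suppressed, so σ = -E·α·ΔT. Convert E = 170 GPa = 1.7 × 10¹¹ Pa.
  σ = -(1.7 × 10¹¹) × (1 × 10⁻⁵) × 52 = -8.84 × 10⁷ Pa = -88.4 MPa (compressive)
Final answer: (a) ε_th = 0.00052, (b) σ = -88.4 MPa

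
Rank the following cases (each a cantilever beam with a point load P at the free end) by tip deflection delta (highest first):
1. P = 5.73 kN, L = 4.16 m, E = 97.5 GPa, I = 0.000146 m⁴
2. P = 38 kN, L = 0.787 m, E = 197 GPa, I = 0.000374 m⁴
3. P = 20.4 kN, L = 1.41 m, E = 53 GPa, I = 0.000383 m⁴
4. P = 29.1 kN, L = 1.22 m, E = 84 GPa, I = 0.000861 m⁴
Model: a cantilever beam with a point load P at the free end, so delta = (P·L^3) / (3·E·I) (SI units).
  Case 1: delta = (5730 × 4.16^3) / (3 × (9.75 × 10¹⁰) × 0.000146) = 0.00966 m = 9.66 mm
  Case 2: delta = (38000 × 0.787^3) / (3 × (1.97 × 10¹¹) × 0.000374) = 8.38 × 10⁻⁵ m = 0.0838 mm
  Case 3: delta = (20400 × 1.41^3) / (3 × (5.3 × 10¹⁰) × 0.000383) = 0.0009391 m = 0.9391 mm
  Case 4: delta = (29100 × 1.22^3) / (3 × (8.4 × 10¹⁰) × 0.000861) = 0.0002435 m = 0.2435 mm
Ordering: 9.66 mm (case 1) > 0.9391 mm (case 3) > 0.2435 mm (case 4) > 0.0838 mm (case 2)
Final answer: 1, 3, 4, 2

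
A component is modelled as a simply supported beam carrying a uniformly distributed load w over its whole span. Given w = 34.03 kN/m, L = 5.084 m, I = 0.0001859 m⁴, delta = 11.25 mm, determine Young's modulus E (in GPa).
Model: a simply supported beam carrying a uniformly distributed load w over its whole span, so delta = (5·w·L^4) / (384·E·I).
Solve for E: E = (5·w·L^4) / (384·delta·I).
Convert to SI units:
  w = 34.03 kN/m = 34030 N/m
  delta = 11.25 mm = 0.01125 m
Substitute:
  E = (5 × 34030 × 5.084^4) / (384 × 0.01125 × 0.0001859)
  E = 1.415 × 10¹¹ Pa
Convert: E = 1.415 × 10¹¹ Pa = 141.5 GPa
Final answer: E = 141.5 GPa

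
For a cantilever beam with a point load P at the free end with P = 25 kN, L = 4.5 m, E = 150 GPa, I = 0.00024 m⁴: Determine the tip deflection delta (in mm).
Model: a cantilever beam with a point load P at the free end, so delta = (P·L^3) / (3·E·I).
Convert to SI units:
  P = 25 kN = 25000 N
  E = 150 GPa = 1.5 × 10¹¹ Pa
Substitute:
  delta = (25000 × 4.5^3) / (3 × (1.5 × 10¹¹) × 0.00024)
  delta = 0.02109 m
Convert: delta = 0.02109 m = 21.09 mm
Final answer: delta = 21.09 mm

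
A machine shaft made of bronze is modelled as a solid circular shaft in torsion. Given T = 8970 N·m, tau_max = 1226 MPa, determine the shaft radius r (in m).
Model: a solid circular shaft in torsion, so tau_max = (2·T) / (π·r^3).
Solve for r: r = ((2·T) / (π·tau_max))^(1/3).
Convert to SI units:
  tau_max = 1226 MPa = 1.226 × 10⁹ Pa
Substitute:
  r = ((2 × 8970) / (π × (1.226 × 10⁹)))^(1/3)
  r = 0.0167 m
Final answer: r = 0.0167 m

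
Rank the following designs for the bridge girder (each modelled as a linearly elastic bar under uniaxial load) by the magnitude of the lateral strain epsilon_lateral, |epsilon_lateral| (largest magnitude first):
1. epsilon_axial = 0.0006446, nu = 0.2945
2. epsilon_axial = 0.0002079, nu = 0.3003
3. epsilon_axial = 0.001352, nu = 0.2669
Model: a linearly elastic bar under uniaxial load, so epsilon_lateral = -nu·epsilon_axial (SI units).
  Case 1: epsilon_lateral = -(0.2945 × 0.0006446) = -0.0001898
  Case 2: epsilon_lateral = -(0.3003 × 0.0002079) = -6.243 × 10⁻⁵
  Case 3: epsilon_lateral = -(0.2669 × 0.001352) = -0.0003608
Ordering by |epsilon_lateral|: 0.0003608 (case 3) > 0.0001898 (case 1) > 6.243 × 10⁻⁵ (case 2)
Final answer: 3, 1, 2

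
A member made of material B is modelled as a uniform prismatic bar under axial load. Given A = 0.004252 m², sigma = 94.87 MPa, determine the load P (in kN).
Model: a uniform prismatic bar under axial load, so sigma = P / A.
Solve for P: P = sigma·A.
Convert to SI units:
  sigma = 94.87 MPa = 9.487 × 10⁷ Pa
Substitute:
  P = (9.487 × 10⁷) × 0.004252
  P = 403400 N
Convert: P = 403400 N = 403.4 kN
Final answer: P = 403.4 kN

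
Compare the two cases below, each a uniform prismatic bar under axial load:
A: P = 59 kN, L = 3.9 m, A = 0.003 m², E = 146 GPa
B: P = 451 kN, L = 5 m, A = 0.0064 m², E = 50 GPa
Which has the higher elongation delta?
Model: a uniform prismatic bar under axial load, so delta = (P·L) / (A·E) (SI units).
  A: delta = (59000 × 3.9) / (0.003 × (1.46 × 10¹¹)) = 0.0005253 m = 0.5253 mm
  B: delta = (451000 × 5) / (0.0064 × (5 × 10¹⁰)) = 0.007047 m = 7.047 mm
7.047 mm > 0.5253 mm, so B is larger.
Final answer: B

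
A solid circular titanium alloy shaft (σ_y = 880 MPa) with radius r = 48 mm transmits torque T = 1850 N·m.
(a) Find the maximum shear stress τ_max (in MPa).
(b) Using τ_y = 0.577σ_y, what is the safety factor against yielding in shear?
(a) For a solid circular shaft, τ_max = T·r/J with J = π·r^4/2, i.e. τ_max = 2·T / (π·r^3). Convert r = 48 mm = 0.048 m.
  τ_max = (2 × 1850) / (π × 0.048^3) = 1.065 × 10⁷ Pa = 10.65 MPa
(b) τ_y = 0.577 × 880 = 507.76 MPa
  SF = τ_y/τ_max = 507.76 / 10.65 = 47.68
Final answer: (a) τ_max = 10.65 MPa, (b) SF = 47.68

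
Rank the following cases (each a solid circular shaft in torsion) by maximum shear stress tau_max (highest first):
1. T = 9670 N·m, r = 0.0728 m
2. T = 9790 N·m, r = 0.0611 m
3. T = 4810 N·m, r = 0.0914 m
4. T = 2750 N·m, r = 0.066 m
Model: a solid circular shaft in torsion, so tau_max = (2·T) / (π·r^3) (SI units).
  Case 1: tau_max = (2 × 9670) / (π × 0.0728^3) = 1.596 × 10⁷ Pa = 15.96 MPa
  Case 2: tau_max = (2 × 9790) / (π × 0.0611^3) = 2.732 × 10⁷ Pa = 27.32 MPa
  Case 3: tau_max = (2 × 4810) / (π × 0.0914^3) = 4.01 × 10⁶ Pa = 4.01 MPa
  Case 4: tau_max = (2 × 2750) / (π × 0.066^3) = 6.089 × 10⁶ Pa = 6.089 MPa
Ordering: 27.32 MPa (case 2) > 15.96 MPa (case 1) > 6.089 MPa (case 4) > 4.01 MPa (case 3)
Final answer: 2, 1, 4, 3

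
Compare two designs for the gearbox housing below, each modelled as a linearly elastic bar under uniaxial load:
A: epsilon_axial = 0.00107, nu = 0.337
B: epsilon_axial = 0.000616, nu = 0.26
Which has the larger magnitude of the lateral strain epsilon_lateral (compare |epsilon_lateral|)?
Model: a linearly elastic bar under uniaxial load, so epsilon_lateral = -nu·epsilon_axial (SI units).
  A: epsilon_lateral = -(0.337 × 0.00107) = -0.0003606
  B: epsilon_lateral = -(0.26 × 0.000616) = -0.0001602
|epsilon_lateral|: A = 0.0003606, B = 0.0001602, so A is larger in magnitude.
Final answer: A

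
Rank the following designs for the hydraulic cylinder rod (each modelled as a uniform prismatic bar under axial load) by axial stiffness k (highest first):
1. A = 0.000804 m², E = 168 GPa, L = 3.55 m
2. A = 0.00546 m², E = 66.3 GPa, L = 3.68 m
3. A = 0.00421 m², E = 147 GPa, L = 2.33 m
Model: a uniform prismatic bar under axial load, so k = (A·E) / L (SI units).
  Case 1: k = (0.000804 × (1.68 × 10¹¹)) / 3.55 = 3.805 × 10⁷ N/m = 38.05 MN/m
  Case 2: k = (0.00546 × (6.63 × 10¹⁰)) / 3.68 = 9.837 × 10⁷ N/m = 98.37 MN/m
  Case 3: k = (0.00421 × (1.47 × 10¹¹)) / 2.33 = 2.656 × 10⁸ N/m = 265.6 MN/m
Ordering: 265.6 MN/m (case 3) > 98.37 MN/m (case 2) > 38.05 MN/m (case 1)
Final answer: 3, 2, 1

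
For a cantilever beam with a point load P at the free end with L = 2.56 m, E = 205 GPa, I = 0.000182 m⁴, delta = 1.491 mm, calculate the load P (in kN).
Model: a cantilever beam with a point load P at the free end, so delta = (P·L^3) / (3·E·I).
Solve for P: P = (3·delta·E·I) / L^3.
Convert to SI units:
  E = 205 GPa = 2.05 × 10¹¹ Pa
  delta = 1.491 mm = 0.001491 m
Substitute:
  P = (3 × 0.001491 × (2.05 × 10¹¹) × 0.000182) / 2.56^3
  P = 9947 N
Convert: P = 9947 N = 9.947 kN
Final answer: P = 9.947 kN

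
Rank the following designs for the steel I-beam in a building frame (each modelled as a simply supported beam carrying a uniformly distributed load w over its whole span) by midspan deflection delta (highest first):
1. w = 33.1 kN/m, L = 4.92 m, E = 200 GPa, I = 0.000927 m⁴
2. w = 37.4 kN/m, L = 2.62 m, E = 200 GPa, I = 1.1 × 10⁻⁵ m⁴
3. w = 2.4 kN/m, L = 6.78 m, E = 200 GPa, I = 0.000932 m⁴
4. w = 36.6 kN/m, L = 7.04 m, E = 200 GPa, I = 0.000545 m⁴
Model: a simply supported beam carrying a uniformly distributed load w over its whole span, so delta = (5·w·L^4) / (384·E·I) (SI units).
  Case 1: delta = (5 × 33100 × 4.92^4) / (384 × (2 × 10¹¹) × 0.000927) = 0.001362 m = 1.362 mm
  Case 2: delta = (5 × 37400 × 2.62^4) / (384 × (2 × 10¹¹) × (1.1 × 10⁻⁵)) = 0.01043 m = 10.43 mm
  Case 3: delta = (5 × 2400 × 6.78^4) / (384 × (2 × 10¹¹) × 0.000932) = 0.0003543 m = 0.3543 mm
  Case 4: delta = (5 × 36600 × 7.04^4) / (384 × (2 × 10¹¹) × 0.000545) = 0.01074 m = 10.74 mm
Ordering: 10.74 mm (case 4) > 10.43 mm (case 2) > 1.362 mm (case 1) > 0.3543 mm (case 3)
Final answer: 4, 2, 1, 3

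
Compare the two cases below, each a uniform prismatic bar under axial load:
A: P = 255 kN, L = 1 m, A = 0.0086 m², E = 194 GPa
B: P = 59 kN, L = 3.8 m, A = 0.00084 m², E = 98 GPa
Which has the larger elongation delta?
Model: a uniform prismatic bar under axial load, so delta = (P·L) / (A·E) (SI units).
  A: delta = (255000 × 1) / (0.0086 × (1.94 × 10¹¹)) = 0.0001528 m = 0.1528 mm
  B: delta = (59000 × 3.8) / (0.00084 × (9.8 × 10¹⁰)) = 0.002724 m = 2.724 mm
2.724 mm > 0.1528 mm, so B is larger.
Final answer: B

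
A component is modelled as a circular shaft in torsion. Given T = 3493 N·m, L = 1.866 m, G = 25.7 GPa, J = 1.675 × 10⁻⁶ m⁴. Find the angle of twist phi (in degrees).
Model: a circular shaft in torsion, so phi = (T·L) / (G·J).
Convert to SI units:
  G = 25.7 GPa = 2.57 × 10¹⁰ Pa
Substitute:
  phi = (3493 × 1.866) / ((2.57 × 10¹⁰) × (1.675 × 10⁻⁶))
  phi = 0.1514 rad
Convert to degrees: phi = 0.1514 × 180/π = 8.675°
Final answer: phi = 8.675°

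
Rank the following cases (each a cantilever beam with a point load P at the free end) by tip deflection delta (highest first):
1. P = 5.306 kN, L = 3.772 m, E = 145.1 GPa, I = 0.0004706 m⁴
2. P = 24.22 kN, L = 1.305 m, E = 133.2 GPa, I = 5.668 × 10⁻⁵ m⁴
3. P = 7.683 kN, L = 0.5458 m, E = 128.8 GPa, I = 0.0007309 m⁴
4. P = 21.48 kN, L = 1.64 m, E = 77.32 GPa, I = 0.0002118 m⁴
Model: a cantilever beam with a point load P at the free end, so delta = (P·L^3) / (3·E·I) (SI units).
  Case 1: delta = (5306 × 3.772^3) / (3 × (1.451 × 10¹¹) × 0.0004706) = 0.00139 m = 1.39 mm
  Case 2: delta = (24220 × 1.305^3) / (3 × (1.332 × 10¹¹) × (5.668 × 10⁻⁵)) = 0.002377 m = 2.377 mm
  Case 3: delta = (7683 × 0.5458^3) / (3 × (1.288 × 10¹¹) × 0.0007309) = 4.423 × 10⁻⁶ m = 0.004423 mm
  Case 4: delta = (21480 × 1.64^3) / (3 × (7.732 × 10¹⁰) × 0.0002118) = 0.001929 m = 1.929 mm
Ordering: 2.377 mm (case 2) > 1.929 mm (case 4) > 1.39 mm (case 1) > 0.004423 mm (case 3)
Final answer: 2, 4, 1, 3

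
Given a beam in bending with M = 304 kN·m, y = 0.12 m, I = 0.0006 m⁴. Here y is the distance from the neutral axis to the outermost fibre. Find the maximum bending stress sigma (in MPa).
Model: a beam in bending, so sigma = (M·y) / I.
Convert to SI units:
  M = 304 kN·m = 304000 N·m
Substitute:
  sigma = (304000 × 0.12) / 0.0006
  sigma = 6.08 × 10⁷ Pa
Convert: sigma = 6.08 × 10⁷ Pa = 60.8 MPa
Final answer: sigma = 60.8 MPa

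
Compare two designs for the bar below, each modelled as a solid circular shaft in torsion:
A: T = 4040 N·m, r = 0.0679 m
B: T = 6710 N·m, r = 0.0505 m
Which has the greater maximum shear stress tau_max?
Model: a solid circular shaft in torsion, so tau_max = (2·T) / (π·r^3) (SI units).
  A: tau_max = (2 × 4040) / (π × 0.0679^3) = 8.216 × 10⁶ Pa = 8.216 MPa
  B: tau_max = (2 × 6710) / (π × 0.0505^3) = 3.317 × 10⁷ Pa = 33.17 MPa
33.17 MPa > 8.216 MPa, so B is larger.
Final answer: B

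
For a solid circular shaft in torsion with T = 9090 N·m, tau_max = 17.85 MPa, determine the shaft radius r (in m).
Model: a solid circular shaft in torsion, so tau_max = (2·T) / (π·r^3).
Solve for r: r = ((2·T) / (π·tau_max))^(1/3).
Convert to SI units:
  tau_max = 17.85 MPa = 1.785 × 10⁷ Pa
Substitute:
  r = ((2 × 9090) / (π × (1.785 × 10⁷)))^(1/3)
  r = 0.0687 m
Final answer: r = 0.0687 m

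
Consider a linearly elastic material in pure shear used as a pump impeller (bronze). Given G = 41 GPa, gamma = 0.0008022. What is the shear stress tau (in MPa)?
Model: a linearly elastic material in pure shear, so tau = G·gamma.
Convert to SI units:
  G = 41 GPa = 4.1 × 10¹⁰ Pa
Substitute:
  tau = (4.1 × 10¹⁰) × 0.0008022
  tau = 3.289 × 10⁷ Pa
Convert: tau = 3.289 × 10⁷ Pa = 32.89 MPa
Final answer: tau = 32.89 MPa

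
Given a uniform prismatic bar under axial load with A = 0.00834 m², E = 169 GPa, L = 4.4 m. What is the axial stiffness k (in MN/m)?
Model: a uniform prismatic bar under axial load, so k = (A·E) / L.
Convert to SI units:
  E = 169 GPa = 1.69 × 10¹¹ Pa
Substitute:
  k = (0.00834 × (1.69 × 10¹¹)) / 4.4
  k = 3.203 × 10⁸ N/m
Convert: k = 3.203 × 10⁸ N/m = 320.3 MN/m
Final answer: k = 320.3 MN/m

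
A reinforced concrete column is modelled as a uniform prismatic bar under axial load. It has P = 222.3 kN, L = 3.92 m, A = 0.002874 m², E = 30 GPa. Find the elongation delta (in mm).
Model: a uniform prismatic bar under axial load, so delta = (P·L) / (A·E).
Convert to SI units:
  P = 222.3 kN = 222300 N
  E = 30 GPa = 3 × 10¹⁰ Pa
Substitute:
  delta = (222300 × 3.92) / (0.002874 × (3 × 10¹⁰))
  delta = 0.01011 m
Convert: delta = 0.01011 m = 10.11 mm
Final answer: delta = 10.11 mm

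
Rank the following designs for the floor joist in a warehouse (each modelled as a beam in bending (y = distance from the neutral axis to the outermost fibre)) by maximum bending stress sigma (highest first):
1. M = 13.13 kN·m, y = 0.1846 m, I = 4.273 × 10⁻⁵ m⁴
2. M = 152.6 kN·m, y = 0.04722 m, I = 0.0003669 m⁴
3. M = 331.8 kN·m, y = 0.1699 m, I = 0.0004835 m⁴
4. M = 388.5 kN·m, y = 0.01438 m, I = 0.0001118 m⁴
Model: a beam in bending (y = distance from the neutral axis to the outermost fibre), so sigma = (M·y) / I (SI units).
  Case 1: sigma = (13130 × 0.1846) / (4.273 × 10⁻⁵) = 5.672 × 10⁷ Pa = 56.72 MPa
  Case 2: sigma = (152600 × 0.04722) / 0.0003669 = 1.964 × 10⁷ Pa = 19.64 MPa
  Case 3: sigma = (331800 × 0.1699) / 0.0004835 = 1.166 × 10⁸ Pa = 116.6 MPa
  Case 4: sigma = (388500 × 0.01438) / 0.0001118 = 4.997 × 10⁷ Pa = 49.97 MPa
Ordering: 116.6 MPa (case 3) > 56.72 MPa (case 1) > 49.97 MPa (case 4) > 19.64 MPa (case 2)
Final answer: 3, 1, 4, 2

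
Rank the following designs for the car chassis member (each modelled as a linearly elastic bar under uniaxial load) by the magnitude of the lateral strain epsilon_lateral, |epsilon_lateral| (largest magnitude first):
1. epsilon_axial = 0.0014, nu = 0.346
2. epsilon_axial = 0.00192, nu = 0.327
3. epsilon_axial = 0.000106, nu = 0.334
Model: a linearly elastic bar under uniaxial load, so epsilon_lateral = -nu·epsilon_axial (SI units).
  Case 1: epsilon_lateral = -(0.346 × 0.0014) = -0.0004844
  Case 2: epsilon_lateral = -(0.327 × 0.00192) = -0.0006278
  Case 3: epsilon_lateral = -(0.334 × 0.000106) = -3.54 × 10⁻⁵
Ordering by |epsilon_lateral|: 0.0006278 (case 2) > 0.0004844 (case 1) > 3.54 × 10⁻⁵ (case 3)
Final answer: 2, 1, 3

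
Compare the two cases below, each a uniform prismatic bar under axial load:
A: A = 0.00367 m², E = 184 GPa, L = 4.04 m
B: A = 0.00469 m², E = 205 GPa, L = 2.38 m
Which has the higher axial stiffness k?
Model: a uniform prismatic bar under axial load, so k = (A·E) / L (SI units).
  A: k = (0.00367 × (1.84 × 10¹¹)) / 4.04 = 1.671 × 10⁸ N/m = 167.1 MN/m
  B: k = (0.00469 × (2.05 × 10¹¹)) / 2.38 = 4.04 × 10⁸ N/m = 404 MN/m
404 MN/m > 167.1 MN/m, so B is larger.
Final answer: B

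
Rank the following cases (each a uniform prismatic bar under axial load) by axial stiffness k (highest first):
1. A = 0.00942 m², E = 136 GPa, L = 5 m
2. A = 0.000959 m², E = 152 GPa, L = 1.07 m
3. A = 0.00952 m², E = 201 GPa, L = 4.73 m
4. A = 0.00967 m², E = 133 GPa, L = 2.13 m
Model: a uniform prismatic bar under axial load, so k = (A·E) / L (SI units).
  Case 1: k = (0.00942 × (1.36 × 10¹¹)) / 5 = 2.562 × 10⁸ N/m = 256.2 MN/m
  Case 2: k = (0.000959 × (1.52 × 10¹¹)) / 1.07 = 1.362 × 10⁸ N/m = 136.2 MN/m
  Case 3: k = (0.00952 × (2.01 × 10¹¹)) / 4.73 = 4.045 × 10⁸ N/m = 404.5 MN/m
  Case 4: k = (0.00967 × (1.33 × 10¹¹)) / 2.13 = 6.038 × 10⁸ N/m = 603.8 MN/m
Ordering: 603.8 MN/m (case 4) > 404.5 MN/m (case 3) > 256.2 MN/m (case 1) > 136.2 MN/m (case 2)
Final answer: 4, 3, 1, 2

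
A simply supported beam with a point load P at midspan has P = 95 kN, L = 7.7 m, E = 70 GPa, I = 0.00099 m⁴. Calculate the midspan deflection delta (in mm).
Model: a simply supported beam with a point load P at midspan, so delta = (P·L^3) / (48·E·I).
Convert to SI units:
  P = 95 kN = 95000 N
  E = 70 GPa = 7 × 10¹⁰ Pa
Substitute:
  delta = (95000 × 7.7^3) / (48 × (7 × 10¹⁰) × 0.00099)
  delta = 0.01304 m
Convert: delta = 0.01304 m = 13.04 mm
Final answer: delta = 13.04 mm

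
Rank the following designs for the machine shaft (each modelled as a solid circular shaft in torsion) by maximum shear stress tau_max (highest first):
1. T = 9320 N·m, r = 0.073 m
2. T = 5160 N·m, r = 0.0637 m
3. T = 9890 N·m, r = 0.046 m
Model: a solid circular shaft in torsion, so tau_max = (2·T) / (π·r^3) (SI units).
  Case 1: tau_max = (2 × 9320) / (π × 0.073^3) = 1.525 × 10⁷ Pa = 15.25 MPa
  Case 2: tau_max = (2 × 5160) / (π × 0.0637^3) = 1.271 × 10⁷ Pa = 12.71 MPa
  Case 3: tau_max = (2 × 9890) / (π × 0.046^3) = 6.468 × 10⁷ Pa = 64.68 MPa
Ordering: 64.68 MPa (case 3) > 15.25 MPa (case 1) > 12.71 MPa (case 2)
Final answer: 3, 1, 2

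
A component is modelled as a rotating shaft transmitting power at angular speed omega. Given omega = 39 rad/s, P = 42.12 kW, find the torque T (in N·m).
Model: a rotating shaft transmitting power at angular speed omega, so P = T·omega.
Solve for T: T = P / omega.
Convert to SI units:
  P = 42.12 kW = 42120 W
Substitute:
  T = 42120 / 39
  T = 1080 N·m
Final answer: T = 1080 N·m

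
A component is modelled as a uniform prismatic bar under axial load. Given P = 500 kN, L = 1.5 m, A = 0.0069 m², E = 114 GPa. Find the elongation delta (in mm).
Model: a uniform prismatic bar under axial load, so delta = (P·L) / (A·E).
Convert to SI units:
  P = 500 kN = 500000 N
  E = 114 GPa = 1.14 × 10¹¹ Pa
Substitute:
  delta = (500000 × 1.5) / (0.0069 × (1.14 × 10¹¹))
  delta = 0.0009535 m
Convert: delta = 0.0009535 m = 0.9535 mm
Final answer: delta = 0.9535 mm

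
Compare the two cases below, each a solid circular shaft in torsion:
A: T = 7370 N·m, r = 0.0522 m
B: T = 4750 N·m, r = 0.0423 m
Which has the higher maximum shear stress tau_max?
Model: a solid circular shaft in torsion, so tau_max = (2·T) / (π·r^3) (SI units).
  A: tau_max = (2 × 7370) / (π × 0.0522^3) = 3.299 × 10⁷ Pa = 32.99 MPa
  B: tau_max = (2 × 4750) / (π × 0.0423^3) = 3.995 × 10⁷ Pa = 39.95 MPa
39.95 MPa > 32.99 MPa, so B is larger.
Final answer: B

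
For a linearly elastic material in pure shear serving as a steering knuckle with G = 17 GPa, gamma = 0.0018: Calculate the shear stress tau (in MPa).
Model: a linearly elastic material in pure shear, so tau = G·gamma.
Convert to SI units:
  G = 17 GPa = 1.7 × 10¹⁰ Pa
Substitute:
  tau = (1.7 × 10¹⁰) × 0.0018
  tau = 3.06 × 10⁷ Pa
Convert: tau = 3.06 × 10⁷ Pa = 30.6 MPa
Final answer: tau = 30.6 MPa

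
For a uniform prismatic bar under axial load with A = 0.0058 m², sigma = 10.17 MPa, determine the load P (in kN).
Model: a uniform prismatic bar under axial load, so sigma = P / A.
Solve for P: P = sigma·A.
Convert to SI units:
  sigma = 10.17 MPa = 1.017 × 10⁷ Pa
Substitute:
  P = (1.017 × 10⁷) × 0.0058
  P = 58990 N
Convert: P = 58990 N = 58.99 kN
Final answer: P = 58.99 kN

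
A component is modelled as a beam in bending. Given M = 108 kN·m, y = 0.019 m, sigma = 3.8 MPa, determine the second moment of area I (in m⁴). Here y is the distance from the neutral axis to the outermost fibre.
Model: a beam in bending, so sigma = (M·y) / I.
Solve for I: I = (M·y) / sigma.
Convert to SI units:
  M = 108 kN·m = 108000 N·m
  sigma = 3.8 MPa = 3.8 × 10⁶ Pa
Substitute:
  I = (108000 × 0.019) / (3.8 × 10⁶)
  I = 0.00054 m⁴
Final answer: I = 0.00054 m⁴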